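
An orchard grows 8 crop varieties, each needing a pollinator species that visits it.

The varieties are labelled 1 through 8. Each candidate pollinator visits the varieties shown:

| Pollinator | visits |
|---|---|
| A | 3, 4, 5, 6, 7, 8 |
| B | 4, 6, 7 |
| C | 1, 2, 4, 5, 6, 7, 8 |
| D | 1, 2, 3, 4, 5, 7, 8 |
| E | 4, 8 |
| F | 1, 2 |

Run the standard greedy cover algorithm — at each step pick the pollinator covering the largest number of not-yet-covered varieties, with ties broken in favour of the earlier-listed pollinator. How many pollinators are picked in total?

2

Greedy: pick C (covers 7 new) → pick A (covers 1 new). Total picks: 2.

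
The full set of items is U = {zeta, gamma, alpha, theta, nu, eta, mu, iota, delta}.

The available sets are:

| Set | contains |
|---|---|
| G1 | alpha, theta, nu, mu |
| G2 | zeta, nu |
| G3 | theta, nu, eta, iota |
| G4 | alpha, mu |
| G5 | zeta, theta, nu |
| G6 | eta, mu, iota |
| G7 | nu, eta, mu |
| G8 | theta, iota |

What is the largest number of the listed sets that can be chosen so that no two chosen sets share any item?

3

G2, G4, G8 are pairwise disjoint (G2={zeta,nu}; G4={alpha,mu}; G8={theta,iota}).
Every remaining set overlaps one of these, and no 4 of the listed sets are pairwise disjoint, so 3 is the maximum.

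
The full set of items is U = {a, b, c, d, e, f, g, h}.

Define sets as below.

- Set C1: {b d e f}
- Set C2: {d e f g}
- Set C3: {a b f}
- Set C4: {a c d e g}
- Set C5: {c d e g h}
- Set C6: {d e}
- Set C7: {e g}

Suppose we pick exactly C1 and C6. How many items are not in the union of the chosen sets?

Union of C1, C6 = {b, d, e, f}.
Not covered: a, c, g, h — 4 items.

4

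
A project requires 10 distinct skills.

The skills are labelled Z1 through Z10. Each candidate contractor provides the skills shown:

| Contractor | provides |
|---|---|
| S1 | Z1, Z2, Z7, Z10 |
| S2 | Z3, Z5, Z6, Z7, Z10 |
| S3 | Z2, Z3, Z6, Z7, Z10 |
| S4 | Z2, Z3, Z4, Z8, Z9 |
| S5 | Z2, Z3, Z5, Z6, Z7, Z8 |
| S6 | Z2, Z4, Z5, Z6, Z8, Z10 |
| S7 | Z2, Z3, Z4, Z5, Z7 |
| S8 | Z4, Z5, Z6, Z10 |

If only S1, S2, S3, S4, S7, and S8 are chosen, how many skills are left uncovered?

0

Union of S1, S2, S3, S4, S7, S8 = {Z1, Z2, Z3, Z4, Z5, Z6, Z7, Z8, Z9, Z10} — that's every skill, so 0 are uncovered.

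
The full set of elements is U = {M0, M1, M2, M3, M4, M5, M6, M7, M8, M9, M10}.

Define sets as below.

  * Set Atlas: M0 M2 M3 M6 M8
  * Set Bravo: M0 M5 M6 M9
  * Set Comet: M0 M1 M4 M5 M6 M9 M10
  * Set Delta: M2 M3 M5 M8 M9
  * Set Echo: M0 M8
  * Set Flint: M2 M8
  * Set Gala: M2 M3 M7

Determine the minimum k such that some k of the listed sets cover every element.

Comet and Delta and Gala together: Comet ∪ Delta ∪ Gala = {M0, M1, M2, M3, M4, M5, M6, M7, M8, M9, M10} — every element is covered.
Only Comet contains M1, so Comet is forced; the remaining 4 elements need at least 2 more sets (each remaining set adds at most 3) — so at least 3 sets are needed, and 3 is optimal.

3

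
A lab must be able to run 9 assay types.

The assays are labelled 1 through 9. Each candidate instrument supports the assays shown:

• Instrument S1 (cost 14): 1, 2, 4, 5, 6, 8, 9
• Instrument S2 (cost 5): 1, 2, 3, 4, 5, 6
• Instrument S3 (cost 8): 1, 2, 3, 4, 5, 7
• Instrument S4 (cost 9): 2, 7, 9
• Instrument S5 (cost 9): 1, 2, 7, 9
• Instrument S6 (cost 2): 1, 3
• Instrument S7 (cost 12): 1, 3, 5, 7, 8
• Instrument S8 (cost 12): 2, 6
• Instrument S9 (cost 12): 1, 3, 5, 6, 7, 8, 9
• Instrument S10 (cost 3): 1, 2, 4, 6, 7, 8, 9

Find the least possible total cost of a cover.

S2, S10 together cover every assay (S2 ∪ S10 = {1, 2, 3, 4, 5, 6, 7, 8, 9}); total cost 5 + 3 = 8.
The greedy pick S10, S6, S2 costs 10; no covering selection beats 8.

8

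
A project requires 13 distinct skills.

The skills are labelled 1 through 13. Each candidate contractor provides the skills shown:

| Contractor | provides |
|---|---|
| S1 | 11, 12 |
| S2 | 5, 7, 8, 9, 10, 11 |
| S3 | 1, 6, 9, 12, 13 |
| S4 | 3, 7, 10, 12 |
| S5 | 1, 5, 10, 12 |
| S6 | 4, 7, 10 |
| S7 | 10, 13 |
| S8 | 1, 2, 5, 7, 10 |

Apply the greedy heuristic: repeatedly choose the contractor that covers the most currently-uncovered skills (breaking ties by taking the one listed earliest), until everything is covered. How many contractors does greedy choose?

Greedy: pick S2 (covers 6 new) → pick S3 (covers 4 new) → pick S4 (covers 1 new) → pick S6 (covers 1 new) → pick S8 (covers 1 new). Total picks: 5.

5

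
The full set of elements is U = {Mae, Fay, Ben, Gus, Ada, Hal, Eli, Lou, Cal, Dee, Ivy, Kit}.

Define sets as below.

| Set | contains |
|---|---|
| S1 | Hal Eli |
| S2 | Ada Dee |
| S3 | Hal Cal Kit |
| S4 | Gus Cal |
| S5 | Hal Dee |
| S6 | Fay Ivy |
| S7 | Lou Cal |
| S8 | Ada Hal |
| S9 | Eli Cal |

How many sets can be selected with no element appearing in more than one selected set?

S1, S2, S6, S7 are pairwise disjoint (S1={Hal,Eli}; S2={Ada,Dee}; S6={Fay,Ivy}; S7={Lou,Cal}).
Every remaining set overlaps one of these, and no 5 of the listed sets are pairwise disjoint, so 4 is the maximum.

4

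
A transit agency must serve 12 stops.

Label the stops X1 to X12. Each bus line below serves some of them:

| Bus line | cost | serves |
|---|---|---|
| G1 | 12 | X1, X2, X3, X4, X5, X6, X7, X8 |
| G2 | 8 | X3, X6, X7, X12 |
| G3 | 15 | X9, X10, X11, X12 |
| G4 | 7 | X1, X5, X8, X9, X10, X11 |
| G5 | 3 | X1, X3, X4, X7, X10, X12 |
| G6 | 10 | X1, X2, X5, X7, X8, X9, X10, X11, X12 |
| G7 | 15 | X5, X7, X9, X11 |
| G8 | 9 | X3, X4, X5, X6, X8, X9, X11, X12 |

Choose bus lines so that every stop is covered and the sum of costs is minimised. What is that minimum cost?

19

G6, G8 together cover every stop (G6 ∪ G8 = {X1, X2, X3, X4, X5, X6, X7, X8, X9, X10, X11, X12}); total cost 10 + 9 = 19.
The greedy pick G5, G4, G1 costs 22; no covering selection beats 19.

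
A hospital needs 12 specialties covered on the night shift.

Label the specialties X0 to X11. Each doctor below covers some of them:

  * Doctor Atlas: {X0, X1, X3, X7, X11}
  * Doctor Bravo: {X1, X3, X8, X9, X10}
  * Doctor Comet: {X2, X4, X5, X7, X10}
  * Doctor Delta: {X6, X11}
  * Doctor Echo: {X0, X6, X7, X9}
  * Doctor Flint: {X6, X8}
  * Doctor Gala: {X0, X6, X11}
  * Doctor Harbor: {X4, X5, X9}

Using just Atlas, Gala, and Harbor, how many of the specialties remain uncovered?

3

Union of Atlas, Gala, Harbor = {X0, X1, X3, X4, X5, X6, X7, X9, X11}.
Not covered: X2, X8, X10 — 3 specialties.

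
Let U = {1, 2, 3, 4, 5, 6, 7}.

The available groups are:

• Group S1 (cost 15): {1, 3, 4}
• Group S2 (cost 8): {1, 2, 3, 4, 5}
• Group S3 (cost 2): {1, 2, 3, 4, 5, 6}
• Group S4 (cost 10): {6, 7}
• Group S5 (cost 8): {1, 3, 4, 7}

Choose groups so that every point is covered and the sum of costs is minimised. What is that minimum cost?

10

S3, S5 together cover every point (S3 ∪ S5 = {1, 2, 3, 4, 5, 6, 7}); total cost 2 + 8 = 10.
No covering selection has total cost below 10.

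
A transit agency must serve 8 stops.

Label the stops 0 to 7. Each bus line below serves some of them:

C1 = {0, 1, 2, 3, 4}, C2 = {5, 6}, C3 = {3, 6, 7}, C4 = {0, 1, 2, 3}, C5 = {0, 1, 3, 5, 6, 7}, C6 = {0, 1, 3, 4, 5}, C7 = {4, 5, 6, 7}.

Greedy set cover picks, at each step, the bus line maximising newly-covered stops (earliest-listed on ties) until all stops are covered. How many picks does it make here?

2

Greedy: pick C5 (covers 6 new) → pick C1 (covers 2 new). Total picks: 2.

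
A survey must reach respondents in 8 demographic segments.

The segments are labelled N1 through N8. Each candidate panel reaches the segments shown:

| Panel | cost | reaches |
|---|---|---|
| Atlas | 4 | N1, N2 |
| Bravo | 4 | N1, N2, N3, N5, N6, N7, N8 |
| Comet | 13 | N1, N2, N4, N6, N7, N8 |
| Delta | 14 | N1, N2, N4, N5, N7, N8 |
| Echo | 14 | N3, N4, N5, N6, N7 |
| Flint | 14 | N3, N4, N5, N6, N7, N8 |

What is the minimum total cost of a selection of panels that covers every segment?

Bravo, Comet together cover every segment (Bravo ∪ Comet = {N1, N2, N3, N4, N5, N6, N7, N8}); total cost 4 + 13 = 17.
No covering selection has total cost below 17.

17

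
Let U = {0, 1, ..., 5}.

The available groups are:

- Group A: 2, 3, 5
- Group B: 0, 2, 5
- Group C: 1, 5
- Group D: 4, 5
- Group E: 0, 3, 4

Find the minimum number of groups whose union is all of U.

3

A and C and E together: A ∪ C ∪ E = {0, 1, 2, 3, 4, 5} — every element is covered.
Only C contains 1, so C is forced; the remaining 4 elements need at least 2 more groups (each remaining group adds at most 3) — so at least 3 groups are needed, and 3 is optimal.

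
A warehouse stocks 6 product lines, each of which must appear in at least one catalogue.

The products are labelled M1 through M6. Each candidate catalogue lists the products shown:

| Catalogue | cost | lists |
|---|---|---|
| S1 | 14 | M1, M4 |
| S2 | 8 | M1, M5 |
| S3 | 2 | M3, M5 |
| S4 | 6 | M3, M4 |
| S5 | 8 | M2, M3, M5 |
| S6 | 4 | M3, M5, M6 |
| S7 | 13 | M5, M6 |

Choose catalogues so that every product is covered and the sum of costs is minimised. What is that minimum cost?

S2, S4, S5, S6 together cover every product (S2 ∪ S4 ∪ S5 ∪ S6 = {M1, M2, M3, M4, M5, M6}); total cost 8 + 6 + 8 + 4 = 26.
The greedy pick S3, S6, S4, S2, S5 costs 28; no covering selection beats 26.

26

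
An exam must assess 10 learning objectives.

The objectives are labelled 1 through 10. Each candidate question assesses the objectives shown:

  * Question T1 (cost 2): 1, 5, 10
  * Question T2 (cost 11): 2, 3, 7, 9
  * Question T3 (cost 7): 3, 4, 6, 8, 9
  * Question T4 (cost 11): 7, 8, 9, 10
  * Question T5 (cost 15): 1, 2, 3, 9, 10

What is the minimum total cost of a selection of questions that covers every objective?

T1, T2, T3 together cover every objective (T1 ∪ T2 ∪ T3 = {1, 2, 3, 4, 5, 6, 7, 8, 9, 10}); total cost 2 + 11 + 7 = 20.
No covering selection has total cost below 20.

20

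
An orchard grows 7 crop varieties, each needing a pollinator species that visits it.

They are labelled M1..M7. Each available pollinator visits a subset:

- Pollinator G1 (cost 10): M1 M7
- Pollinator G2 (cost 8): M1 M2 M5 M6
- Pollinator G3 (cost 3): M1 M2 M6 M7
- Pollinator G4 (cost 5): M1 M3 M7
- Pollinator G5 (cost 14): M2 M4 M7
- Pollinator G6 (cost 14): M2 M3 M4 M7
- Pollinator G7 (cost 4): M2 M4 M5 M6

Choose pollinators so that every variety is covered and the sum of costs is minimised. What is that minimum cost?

G4, G7 together cover every variety (G4 ∪ G7 = {M1, M2, M3, M4, M5, M6, M7}); total cost 5 + 4 = 9.
The greedy pick G3, G7, G4 costs 12; no covering selection beats 9.

9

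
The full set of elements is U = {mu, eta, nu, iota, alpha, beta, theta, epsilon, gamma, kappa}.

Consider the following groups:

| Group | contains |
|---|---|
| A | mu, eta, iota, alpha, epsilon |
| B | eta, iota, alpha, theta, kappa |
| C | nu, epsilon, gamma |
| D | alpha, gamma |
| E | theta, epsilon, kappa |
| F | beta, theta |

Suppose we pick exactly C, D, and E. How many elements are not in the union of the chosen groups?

4

Union of C, D, E = {nu, alpha, theta, epsilon, gamma, kappa}.
Not covered: mu, eta, iota, beta — 4 elements.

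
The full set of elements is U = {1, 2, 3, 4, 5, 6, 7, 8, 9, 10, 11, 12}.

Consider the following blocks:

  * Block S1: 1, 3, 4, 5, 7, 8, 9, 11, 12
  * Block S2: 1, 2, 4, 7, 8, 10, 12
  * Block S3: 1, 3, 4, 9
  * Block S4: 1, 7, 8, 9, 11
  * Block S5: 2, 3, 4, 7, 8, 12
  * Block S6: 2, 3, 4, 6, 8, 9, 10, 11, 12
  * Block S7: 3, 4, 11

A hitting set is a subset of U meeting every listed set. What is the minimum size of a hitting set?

2

The 2 elements {1, 4} hit every block.
No single element lies in every block, so at least 2 are needed and 2 is optimal.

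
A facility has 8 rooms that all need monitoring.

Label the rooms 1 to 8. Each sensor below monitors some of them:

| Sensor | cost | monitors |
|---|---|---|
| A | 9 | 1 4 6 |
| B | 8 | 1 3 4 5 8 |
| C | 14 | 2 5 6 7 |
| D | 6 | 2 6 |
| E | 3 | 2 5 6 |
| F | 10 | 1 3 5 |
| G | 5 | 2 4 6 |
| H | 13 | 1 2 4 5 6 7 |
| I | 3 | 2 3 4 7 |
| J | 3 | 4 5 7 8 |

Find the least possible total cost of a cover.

B, E, I together cover every room (B ∪ E ∪ I = {1, 2, 3, 4, 5, 6, 7, 8}); total cost 8 + 3 + 3 = 14.
The greedy pick I, E, J, B costs 17; no covering selection beats 14.

14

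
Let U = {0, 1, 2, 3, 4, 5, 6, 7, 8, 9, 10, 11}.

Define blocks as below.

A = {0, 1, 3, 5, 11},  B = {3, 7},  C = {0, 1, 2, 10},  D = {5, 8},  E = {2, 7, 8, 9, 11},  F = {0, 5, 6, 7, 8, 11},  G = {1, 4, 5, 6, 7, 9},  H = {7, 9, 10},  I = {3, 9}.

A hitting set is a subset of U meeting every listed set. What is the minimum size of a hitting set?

Take T = {1, 3, 8, 9}. Each listed block contains at least one of these, so T is a hitting set of size 4.
No choice of 3 points meets every block, so 4 is the minimum.

4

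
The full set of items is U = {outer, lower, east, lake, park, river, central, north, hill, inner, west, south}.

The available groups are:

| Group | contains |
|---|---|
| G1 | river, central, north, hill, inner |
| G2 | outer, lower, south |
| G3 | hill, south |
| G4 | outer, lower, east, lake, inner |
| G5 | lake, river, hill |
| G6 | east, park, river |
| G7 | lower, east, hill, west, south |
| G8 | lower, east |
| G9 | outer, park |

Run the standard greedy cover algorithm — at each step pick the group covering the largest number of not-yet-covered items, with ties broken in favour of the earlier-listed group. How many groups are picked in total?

Greedy: pick G1 (covers 5 new) → pick G4 (covers 4 new) → pick G7 (covers 2 new) → pick G6 (covers 1 new). Total picks: 4.

4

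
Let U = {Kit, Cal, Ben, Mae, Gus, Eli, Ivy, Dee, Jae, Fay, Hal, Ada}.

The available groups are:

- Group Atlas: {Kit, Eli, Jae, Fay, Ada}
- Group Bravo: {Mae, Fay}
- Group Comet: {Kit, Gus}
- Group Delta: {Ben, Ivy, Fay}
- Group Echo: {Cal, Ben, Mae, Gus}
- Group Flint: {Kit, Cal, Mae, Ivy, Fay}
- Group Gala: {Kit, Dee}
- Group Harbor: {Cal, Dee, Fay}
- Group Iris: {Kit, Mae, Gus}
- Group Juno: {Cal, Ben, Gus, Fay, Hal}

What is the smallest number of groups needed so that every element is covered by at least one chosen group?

4

Take {Atlas, Flint, Gala, Juno}. Their union is {Kit, Cal, Ben, Mae, Gus, Eli, Ivy, Dee, Jae, Fay, Hal, Ada}, which is all 12 elements.
No 3 of the 10 groups cover everything (all 120 combinations miss at least one element), so 4 is optimal.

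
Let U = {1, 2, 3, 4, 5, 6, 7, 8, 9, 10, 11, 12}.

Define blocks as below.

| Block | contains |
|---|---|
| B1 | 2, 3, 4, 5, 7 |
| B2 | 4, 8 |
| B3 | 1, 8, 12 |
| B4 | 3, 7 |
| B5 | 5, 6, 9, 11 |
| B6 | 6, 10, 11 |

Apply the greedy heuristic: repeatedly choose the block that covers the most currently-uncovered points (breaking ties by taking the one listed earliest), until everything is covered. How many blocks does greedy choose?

Greedy: pick B1 (covers 5 new) → pick B3 (covers 3 new) → pick B5 (covers 3 new) → pick B6 (covers 1 new). Total picks: 4.

4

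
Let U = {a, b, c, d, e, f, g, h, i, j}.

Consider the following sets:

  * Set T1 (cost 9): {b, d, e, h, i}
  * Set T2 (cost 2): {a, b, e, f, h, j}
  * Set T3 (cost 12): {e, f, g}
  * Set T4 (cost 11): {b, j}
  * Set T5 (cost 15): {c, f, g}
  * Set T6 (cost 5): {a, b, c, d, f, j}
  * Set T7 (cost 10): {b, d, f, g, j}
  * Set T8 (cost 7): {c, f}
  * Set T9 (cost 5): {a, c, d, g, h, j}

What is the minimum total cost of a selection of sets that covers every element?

16

T1, T2, T9 together cover every element (T1 ∪ T2 ∪ T9 = {a, b, c, d, e, f, g, h, i, j}); total cost 9 + 2 + 5 = 16.
No covering selection has total cost below 16.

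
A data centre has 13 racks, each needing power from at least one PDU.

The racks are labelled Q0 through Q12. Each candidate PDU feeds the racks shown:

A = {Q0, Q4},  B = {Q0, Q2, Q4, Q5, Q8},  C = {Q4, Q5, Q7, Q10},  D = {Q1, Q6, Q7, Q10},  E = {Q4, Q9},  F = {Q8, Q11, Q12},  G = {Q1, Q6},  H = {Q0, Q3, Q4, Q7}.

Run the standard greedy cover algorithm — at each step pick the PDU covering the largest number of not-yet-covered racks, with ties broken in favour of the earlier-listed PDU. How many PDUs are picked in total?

Greedy: pick B (covers 5 new) → pick D (covers 4 new) → pick F (covers 2 new) → pick E (covers 1 new) → pick H (covers 1 new). Total picks: 5.

5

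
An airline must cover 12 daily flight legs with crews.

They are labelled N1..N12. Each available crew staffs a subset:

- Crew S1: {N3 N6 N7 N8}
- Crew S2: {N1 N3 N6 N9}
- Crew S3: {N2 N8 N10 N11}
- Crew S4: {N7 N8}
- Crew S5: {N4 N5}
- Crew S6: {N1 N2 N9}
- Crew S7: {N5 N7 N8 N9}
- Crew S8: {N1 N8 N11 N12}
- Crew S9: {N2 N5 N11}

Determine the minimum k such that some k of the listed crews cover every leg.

S1 and S3 and S5 and S7 and S8 together: S1 ∪ S3 ∪ S5 ∪ S7 ∪ S8 = {N1, N2, N3, N4, N5, N6, N7, N8, N9, N10, N11, N12} — every leg is covered.
No 4 of the 9 crews cover everything (all 126 combinations miss at least one leg), so 5 is optimal.

5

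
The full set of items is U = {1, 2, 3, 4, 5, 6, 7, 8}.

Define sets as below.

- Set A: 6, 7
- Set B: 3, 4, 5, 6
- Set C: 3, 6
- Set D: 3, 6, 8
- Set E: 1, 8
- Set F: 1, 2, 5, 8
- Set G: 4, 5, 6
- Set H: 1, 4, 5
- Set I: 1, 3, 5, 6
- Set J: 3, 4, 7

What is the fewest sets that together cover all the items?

Take {D, F, J}. Their union is {1, 2, 3, 4, 5, 6, 7, 8}, which is all 8 items.
Only F contains 2, so F is forced; the remaining 4 items need at least 2 more sets (each remaining set adds at most 3) — so at least 3 sets are needed, and 3 is optimal.

3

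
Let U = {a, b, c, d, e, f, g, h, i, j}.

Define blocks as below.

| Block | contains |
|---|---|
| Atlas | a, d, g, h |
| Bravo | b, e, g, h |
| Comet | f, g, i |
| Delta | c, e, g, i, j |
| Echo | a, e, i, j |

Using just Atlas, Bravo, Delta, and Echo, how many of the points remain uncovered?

1

Union of Atlas, Bravo, Delta, Echo = {a, b, c, d, e, g, h, i, j}.
Not covered: f — 1 point.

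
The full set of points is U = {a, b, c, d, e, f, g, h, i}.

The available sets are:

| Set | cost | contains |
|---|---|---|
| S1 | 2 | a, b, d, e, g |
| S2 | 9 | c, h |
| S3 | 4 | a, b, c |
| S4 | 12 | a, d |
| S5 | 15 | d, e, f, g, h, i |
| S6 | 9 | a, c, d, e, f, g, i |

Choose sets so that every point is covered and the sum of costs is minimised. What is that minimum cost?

19

S3, S5 together cover every point (S3 ∪ S5 = {a, b, c, d, e, f, g, h, i}); total cost 4 + 15 = 19.
The greedy pick S1, S6, S2 costs 20; no covering selection beats 19.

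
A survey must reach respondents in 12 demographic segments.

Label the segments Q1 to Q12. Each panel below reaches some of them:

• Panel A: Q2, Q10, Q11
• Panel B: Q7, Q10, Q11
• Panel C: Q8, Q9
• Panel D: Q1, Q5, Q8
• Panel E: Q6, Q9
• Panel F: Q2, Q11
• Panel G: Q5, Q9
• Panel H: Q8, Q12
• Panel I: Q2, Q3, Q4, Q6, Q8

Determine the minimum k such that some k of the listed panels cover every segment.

Take {B, D, G, H, I}. Their union is {Q1, Q2, Q3, Q4, Q5, Q6, Q7, Q8, Q9, Q10, Q11, Q12}, which is all 12 segments.
No 4 of the 9 panels cover everything (all 126 combinations miss at least one segment), so 5 is optimal.

5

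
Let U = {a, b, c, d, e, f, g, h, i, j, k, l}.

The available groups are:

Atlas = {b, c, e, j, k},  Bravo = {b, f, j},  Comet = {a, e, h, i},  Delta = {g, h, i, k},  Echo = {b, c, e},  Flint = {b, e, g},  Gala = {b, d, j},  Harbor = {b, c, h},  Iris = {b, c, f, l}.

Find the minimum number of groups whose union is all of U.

Take {Comet, Delta, Gala, Iris}. Their union is {a, b, c, d, e, f, g, h, i, j, k, l}, which is all 12 points.
Only Gala contains d, so Gala is forced; the remaining 9 points need at least 3 more groups (each remaining group adds at most 4) — so at least 4 groups are needed, and 4 is optimal.

4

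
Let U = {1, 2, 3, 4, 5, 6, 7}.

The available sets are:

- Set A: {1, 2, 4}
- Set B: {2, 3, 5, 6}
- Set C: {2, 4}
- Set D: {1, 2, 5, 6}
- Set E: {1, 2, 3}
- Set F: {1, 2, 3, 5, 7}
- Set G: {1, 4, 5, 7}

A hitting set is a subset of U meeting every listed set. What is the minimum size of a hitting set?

Take H = {2, 5}. Each listed set contains at least one of these, so H is a hitting set of size 2.
No single item lies in every set, so at least 2 are needed and 2 is optimal.

2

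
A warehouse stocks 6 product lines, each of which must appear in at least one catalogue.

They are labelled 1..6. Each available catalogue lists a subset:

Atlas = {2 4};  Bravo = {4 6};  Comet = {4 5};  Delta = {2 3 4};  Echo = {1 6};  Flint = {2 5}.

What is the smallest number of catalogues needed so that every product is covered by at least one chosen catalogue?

3

Take {Comet, Delta, Echo}. Their union is {1, 2, 3, 4, 5, 6}, which is all 6 products.
Only Echo contains 1, so Echo is forced; the remaining 4 products need at least 2 more catalogues (each remaining catalogue adds at most 3) — so at least 3 catalogues are needed, and 3 is optimal.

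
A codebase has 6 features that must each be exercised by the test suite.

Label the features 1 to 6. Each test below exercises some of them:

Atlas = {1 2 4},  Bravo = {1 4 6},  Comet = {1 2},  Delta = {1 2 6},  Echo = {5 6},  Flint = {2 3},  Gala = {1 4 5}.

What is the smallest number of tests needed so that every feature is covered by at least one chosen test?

Bravo and Flint and Gala together: Bravo ∪ Flint ∪ Gala = {1, 2, 3, 4, 5, 6} — every feature is covered.
Only Flint contains 3, so Flint is forced; the remaining 4 features need at least 2 more tests (each remaining test adds at most 3) — so at least 3 tests are needed, and 3 is optimal.

3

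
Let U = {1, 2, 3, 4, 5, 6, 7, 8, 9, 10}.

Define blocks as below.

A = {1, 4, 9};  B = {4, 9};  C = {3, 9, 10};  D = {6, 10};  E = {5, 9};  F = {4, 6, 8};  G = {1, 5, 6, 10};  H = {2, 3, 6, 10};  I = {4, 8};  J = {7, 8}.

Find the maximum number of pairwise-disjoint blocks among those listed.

B, D, J are pairwise disjoint (B={4,9}; D={6,10}; J={7,8}).
Every remaining block overlaps one of these, and no 4 of the listed blocks are pairwise disjoint, so 3 is the maximum.

3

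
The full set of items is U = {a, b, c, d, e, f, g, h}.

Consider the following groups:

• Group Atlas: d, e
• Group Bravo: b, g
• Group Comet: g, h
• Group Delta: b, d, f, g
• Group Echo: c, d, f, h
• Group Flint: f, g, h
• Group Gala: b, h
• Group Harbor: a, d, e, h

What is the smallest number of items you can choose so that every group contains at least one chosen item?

3

Take T = {d, g, h}. Each listed group contains at least one of these, so T is a hitting set of size 3.
No choice of 2 items meets every group, so 3 is the minimum.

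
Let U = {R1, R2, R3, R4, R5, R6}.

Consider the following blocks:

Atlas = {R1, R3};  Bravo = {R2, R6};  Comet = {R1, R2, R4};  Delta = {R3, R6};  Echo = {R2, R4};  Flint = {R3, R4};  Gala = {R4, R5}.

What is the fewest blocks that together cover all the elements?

3

Atlas and Bravo and Gala together: Atlas ∪ Bravo ∪ Gala = {R1, R2, R3, R4, R5, R6} — every element is covered.
Only Gala contains R5, so Gala is forced; the remaining 4 elements need at least 2 more blocks (each remaining block adds at most 2) — so at least 3 blocks are needed, and 3 is optimal.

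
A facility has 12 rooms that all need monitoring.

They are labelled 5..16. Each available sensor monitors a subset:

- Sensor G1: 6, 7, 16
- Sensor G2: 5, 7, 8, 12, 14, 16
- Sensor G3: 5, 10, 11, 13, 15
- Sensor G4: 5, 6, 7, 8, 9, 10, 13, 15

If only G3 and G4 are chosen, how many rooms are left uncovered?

3

Union of G3, G4 = {5, 6, 7, 8, 9, 10, 11, 13, 15}.
Not covered: 12, 14, 16 — 3 rooms.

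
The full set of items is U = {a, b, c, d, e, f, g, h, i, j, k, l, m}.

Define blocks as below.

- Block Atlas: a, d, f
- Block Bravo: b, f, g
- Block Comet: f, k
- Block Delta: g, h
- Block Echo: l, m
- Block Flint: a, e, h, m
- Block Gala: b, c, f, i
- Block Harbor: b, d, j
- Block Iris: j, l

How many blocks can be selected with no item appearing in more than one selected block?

Comet, Delta, Echo, Harbor are pairwise disjoint (Comet={f,k}; Delta={g,h}; Echo={l,m}; Harbor={b,d,j}).
Every remaining block overlaps one of these, and no 5 of the listed blocks are pairwise disjoint, so 4 is the maximum.

4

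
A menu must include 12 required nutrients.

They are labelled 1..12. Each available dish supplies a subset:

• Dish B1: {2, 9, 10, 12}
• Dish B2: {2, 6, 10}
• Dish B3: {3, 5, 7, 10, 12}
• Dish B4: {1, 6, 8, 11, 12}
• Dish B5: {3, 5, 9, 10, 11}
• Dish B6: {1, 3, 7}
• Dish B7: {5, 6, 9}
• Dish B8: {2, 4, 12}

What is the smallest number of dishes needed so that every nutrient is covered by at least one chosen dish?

Take {B4, B5, B6, B8}. Their union is {1, 2, 3, 4, 5, 6, 7, 8, 9, 10, 11, 12}, which is all 12 nutrients.
No 3 of the 8 dishes cover everything (all 56 combinations miss at least one nutrient), so 4 is optimal.

4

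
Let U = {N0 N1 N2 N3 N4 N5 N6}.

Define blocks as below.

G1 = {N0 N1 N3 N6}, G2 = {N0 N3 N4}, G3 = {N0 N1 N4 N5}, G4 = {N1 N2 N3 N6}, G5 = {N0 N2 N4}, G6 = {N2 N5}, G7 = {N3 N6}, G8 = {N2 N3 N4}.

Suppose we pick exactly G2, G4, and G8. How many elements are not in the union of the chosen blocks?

Union of G2, G4, G8 = {N0, N1, N2, N3, N4, N6}.
Not covered: N5 — 1 element.

1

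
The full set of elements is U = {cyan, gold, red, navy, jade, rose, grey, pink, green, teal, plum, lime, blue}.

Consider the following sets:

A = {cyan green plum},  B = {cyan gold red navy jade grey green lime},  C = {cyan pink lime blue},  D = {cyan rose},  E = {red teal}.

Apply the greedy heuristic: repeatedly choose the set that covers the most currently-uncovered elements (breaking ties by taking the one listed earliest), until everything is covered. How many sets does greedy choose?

Greedy: pick B (covers 8 new) → pick C (covers 2 new) → pick A (covers 1 new) → pick D (covers 1 new) → pick E (covers 1 new). Total picks: 5.

5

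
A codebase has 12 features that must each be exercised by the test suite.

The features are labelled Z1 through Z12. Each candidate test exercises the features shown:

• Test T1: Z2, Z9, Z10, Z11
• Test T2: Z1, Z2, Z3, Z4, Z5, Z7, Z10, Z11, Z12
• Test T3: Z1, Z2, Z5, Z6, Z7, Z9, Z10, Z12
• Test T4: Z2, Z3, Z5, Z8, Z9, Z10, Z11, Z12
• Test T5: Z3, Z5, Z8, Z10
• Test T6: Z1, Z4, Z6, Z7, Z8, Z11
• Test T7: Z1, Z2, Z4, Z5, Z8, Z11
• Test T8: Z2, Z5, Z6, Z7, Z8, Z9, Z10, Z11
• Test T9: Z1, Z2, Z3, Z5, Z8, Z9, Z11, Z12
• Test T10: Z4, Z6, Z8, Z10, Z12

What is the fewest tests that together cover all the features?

2

Take {T2, T8}. Their union is {Z1, Z2, Z3, Z4, Z5, Z6, Z7, Z8, Z9, Z10, Z11, Z12}, which is all 12 features.
No single test has all 12 features (the largest, T2, has 9), so 2 is optimal.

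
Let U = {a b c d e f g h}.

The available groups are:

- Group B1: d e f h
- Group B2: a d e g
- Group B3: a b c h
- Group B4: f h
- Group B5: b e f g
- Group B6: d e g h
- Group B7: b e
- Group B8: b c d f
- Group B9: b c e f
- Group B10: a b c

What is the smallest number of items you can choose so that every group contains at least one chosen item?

3

The 3 items {b, g, h} hit every group.
No choice of 2 items meets every group, so 3 is the minimum.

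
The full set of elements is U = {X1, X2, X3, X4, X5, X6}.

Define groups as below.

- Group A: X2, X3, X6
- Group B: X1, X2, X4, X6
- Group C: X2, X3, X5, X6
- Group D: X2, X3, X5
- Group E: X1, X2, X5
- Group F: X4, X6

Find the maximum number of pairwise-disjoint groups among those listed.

2

E, F are pairwise disjoint (E={X1,X2,X5}; F={X4,X6}).
Every remaining group overlaps one of these, and no 3 of the listed groups are pairwise disjoint, so 2 is the maximum.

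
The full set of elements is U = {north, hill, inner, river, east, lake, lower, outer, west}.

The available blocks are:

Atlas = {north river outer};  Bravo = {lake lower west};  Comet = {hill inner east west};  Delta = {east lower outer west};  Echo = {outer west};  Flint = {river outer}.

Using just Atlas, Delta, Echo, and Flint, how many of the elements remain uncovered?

3

Union of Atlas, Delta, Echo, Flint = {north, river, east, lower, outer, west}.
Not covered: hill, inner, lake — 3 elements.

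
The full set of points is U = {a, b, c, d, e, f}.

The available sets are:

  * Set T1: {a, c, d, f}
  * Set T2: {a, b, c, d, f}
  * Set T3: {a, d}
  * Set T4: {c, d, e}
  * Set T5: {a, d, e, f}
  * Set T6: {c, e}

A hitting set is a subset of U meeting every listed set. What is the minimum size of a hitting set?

Take H = {a, c}. Each listed set contains at least one of these, so H is a hitting set of size 2.
The sets T3, T6 are pairwise disjoint, so any hitting set needs a separate point for each — at least 2. Hence 2 is optimal.

2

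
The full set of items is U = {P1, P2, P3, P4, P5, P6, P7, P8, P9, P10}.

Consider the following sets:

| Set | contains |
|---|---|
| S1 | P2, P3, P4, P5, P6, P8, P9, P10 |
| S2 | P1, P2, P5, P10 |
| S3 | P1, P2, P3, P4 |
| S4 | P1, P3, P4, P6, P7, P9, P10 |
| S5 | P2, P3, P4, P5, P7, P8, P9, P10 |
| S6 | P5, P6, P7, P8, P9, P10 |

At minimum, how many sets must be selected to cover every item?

2

S3 and S6 cover everything between them: the union {P1, P2, P3, P4, P5, P6, P7, P8, P9, P10} is all of U.
No single set has all 10 items (the largest, S1, has 8), so 2 is optimal.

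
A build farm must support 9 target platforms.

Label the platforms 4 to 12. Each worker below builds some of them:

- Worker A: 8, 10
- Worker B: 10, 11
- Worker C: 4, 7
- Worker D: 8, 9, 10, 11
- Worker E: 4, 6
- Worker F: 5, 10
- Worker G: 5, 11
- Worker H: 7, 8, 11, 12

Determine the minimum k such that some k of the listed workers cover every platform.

4

D and E and F and H together: D ∪ E ∪ F ∪ H = {4, 5, 6, 7, 8, 9, 10, 11, 12} — every platform is covered.
Only D contains 9, so D is forced; the remaining 5 platforms need at least 3 more workers (each remaining worker adds at most 2) — so at least 4 workers are needed, and 4 is optimal.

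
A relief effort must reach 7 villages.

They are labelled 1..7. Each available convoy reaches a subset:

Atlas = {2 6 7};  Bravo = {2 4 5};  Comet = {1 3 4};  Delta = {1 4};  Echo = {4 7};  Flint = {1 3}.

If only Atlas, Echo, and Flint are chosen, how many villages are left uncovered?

Union of Atlas, Echo, Flint = {1, 2, 3, 4, 6, 7}.
Not covered: 5 — 1 village.

1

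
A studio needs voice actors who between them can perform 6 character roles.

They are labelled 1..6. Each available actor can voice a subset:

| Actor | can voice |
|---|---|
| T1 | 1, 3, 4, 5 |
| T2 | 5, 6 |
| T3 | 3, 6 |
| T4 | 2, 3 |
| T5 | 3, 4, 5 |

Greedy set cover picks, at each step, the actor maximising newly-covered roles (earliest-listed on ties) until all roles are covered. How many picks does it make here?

3

Greedy: pick T1 (covers 4 new) → pick T2 (covers 1 new) → pick T4 (covers 1 new). Total picks: 3.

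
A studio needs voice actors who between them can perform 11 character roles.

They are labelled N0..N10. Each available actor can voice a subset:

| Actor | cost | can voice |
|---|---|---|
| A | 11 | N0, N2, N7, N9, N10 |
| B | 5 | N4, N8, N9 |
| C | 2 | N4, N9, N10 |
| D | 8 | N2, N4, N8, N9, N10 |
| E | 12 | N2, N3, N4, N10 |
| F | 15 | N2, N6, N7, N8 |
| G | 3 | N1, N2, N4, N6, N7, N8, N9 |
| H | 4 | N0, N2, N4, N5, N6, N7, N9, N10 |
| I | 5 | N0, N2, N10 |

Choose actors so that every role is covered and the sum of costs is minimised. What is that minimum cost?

19

E, G, H together cover every role (E ∪ G ∪ H = {N0, N1, N2, N3, N4, N5, N6, N7, N8, N9, N10}); total cost 12 + 3 + 4 = 19.
No covering selection has total cost below 19.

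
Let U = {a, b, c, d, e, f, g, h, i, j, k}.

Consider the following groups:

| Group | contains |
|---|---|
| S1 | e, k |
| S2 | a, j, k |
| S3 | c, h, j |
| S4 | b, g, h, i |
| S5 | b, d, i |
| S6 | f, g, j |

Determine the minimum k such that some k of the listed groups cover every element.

5

S1 and S2 and S3 and S5 and S6 together: S1 ∪ S2 ∪ S3 ∪ S5 ∪ S6 = {a, b, c, d, e, f, g, h, i, j, k} — every element is covered.
No 4 of the 6 groups cover everything (all 15 combinations miss at least one element), so 5 is optimal.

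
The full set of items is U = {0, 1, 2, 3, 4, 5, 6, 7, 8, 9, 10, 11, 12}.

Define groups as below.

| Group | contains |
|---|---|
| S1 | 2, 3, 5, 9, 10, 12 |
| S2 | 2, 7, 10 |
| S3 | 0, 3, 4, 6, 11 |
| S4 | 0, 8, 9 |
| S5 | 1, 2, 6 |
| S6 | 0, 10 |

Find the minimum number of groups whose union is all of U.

5

Take {S1, S2, S3, S4, S5}. Their union is {0, 1, 2, 3, 4, 5, 6, 7, 8, 9, 10, 11, 12}, which is all 13 items.
No 4 of the 6 groups cover everything (all 15 combinations miss at least one item), so 5 is optimal.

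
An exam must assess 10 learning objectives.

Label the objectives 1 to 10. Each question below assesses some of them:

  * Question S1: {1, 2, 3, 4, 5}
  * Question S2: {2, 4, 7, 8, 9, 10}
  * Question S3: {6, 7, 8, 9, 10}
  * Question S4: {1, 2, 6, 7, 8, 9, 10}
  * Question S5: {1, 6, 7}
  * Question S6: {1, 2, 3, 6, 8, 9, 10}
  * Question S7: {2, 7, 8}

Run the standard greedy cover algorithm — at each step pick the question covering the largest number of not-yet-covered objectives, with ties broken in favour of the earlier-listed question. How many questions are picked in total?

Greedy: pick S4 (covers 7 new) → pick S1 (covers 3 new). Total picks: 2.

2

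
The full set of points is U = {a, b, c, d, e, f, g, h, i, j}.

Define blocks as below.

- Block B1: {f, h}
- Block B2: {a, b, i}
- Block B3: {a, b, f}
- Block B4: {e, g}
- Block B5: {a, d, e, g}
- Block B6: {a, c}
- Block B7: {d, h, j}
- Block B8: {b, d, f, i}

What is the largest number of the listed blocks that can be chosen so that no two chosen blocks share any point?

3

B1, B4, B6 are pairwise disjoint (B1={f,h}; B4={e,g}; B6={a,c}).
Every remaining block overlaps one of these, and no 4 of the listed blocks are pairwise disjoint, so 3 is the maximum.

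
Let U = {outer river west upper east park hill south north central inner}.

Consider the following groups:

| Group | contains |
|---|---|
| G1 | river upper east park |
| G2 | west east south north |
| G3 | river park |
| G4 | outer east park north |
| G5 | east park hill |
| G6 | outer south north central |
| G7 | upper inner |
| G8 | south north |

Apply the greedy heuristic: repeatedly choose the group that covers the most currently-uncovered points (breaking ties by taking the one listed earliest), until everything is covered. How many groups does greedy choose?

Greedy: pick G1 (covers 4 new) → pick G6 (covers 4 new) → pick G2 (covers 1 new) → pick G5 (covers 1 new) → pick G7 (covers 1 new). Total picks: 5.

5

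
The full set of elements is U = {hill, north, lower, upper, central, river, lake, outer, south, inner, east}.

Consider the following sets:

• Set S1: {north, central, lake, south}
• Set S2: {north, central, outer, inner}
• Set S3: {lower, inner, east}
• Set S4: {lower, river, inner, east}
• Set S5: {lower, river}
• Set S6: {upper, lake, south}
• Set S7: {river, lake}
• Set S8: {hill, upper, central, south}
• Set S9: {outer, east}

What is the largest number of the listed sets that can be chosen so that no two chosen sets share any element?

S2, S5, S6 are pairwise disjoint (S2={north,central,outer,inner}; S5={lower,river}; S6={upper,lake,south}).
Every remaining set overlaps one of these, and no 4 of the listed sets are pairwise disjoint, so 3 is the maximum.

3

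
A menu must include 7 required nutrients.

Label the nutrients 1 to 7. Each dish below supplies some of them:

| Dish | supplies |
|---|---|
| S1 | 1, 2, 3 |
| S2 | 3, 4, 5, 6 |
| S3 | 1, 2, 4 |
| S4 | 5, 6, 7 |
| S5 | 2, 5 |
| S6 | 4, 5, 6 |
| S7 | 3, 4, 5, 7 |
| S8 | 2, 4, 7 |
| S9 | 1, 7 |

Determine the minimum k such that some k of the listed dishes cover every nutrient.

3

Take {S2, S5, S9}. Their union is {1, 2, 3, 4, 5, 6, 7}, which is all 7 nutrients.
No 2 of the 9 dishes cover everything (all 36 combinations miss at least one nutrient), so 3 is optimal.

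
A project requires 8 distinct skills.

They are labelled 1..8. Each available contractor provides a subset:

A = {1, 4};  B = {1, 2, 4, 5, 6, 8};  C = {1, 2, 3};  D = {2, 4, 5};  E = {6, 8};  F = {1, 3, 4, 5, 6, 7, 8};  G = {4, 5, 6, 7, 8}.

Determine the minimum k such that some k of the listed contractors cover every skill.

Take {C, F}. Their union is {1, 2, 3, 4, 5, 6, 7, 8}, which is all 8 skills.
No single contractor has all 8 skills (the largest, F, has 7), so 2 is optimal.

2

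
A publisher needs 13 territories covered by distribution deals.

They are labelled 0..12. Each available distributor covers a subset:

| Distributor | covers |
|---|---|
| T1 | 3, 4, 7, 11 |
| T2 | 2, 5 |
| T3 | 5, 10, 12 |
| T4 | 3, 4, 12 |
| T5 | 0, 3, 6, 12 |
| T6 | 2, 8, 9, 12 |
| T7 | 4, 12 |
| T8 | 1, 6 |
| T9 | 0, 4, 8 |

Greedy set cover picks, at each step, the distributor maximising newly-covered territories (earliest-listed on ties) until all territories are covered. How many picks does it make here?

Greedy: pick T1 (covers 4 new) → pick T6 (covers 4 new) → pick T3 (covers 2 new) → pick T5 (covers 2 new) → pick T8 (covers 1 new). Total picks: 5.

5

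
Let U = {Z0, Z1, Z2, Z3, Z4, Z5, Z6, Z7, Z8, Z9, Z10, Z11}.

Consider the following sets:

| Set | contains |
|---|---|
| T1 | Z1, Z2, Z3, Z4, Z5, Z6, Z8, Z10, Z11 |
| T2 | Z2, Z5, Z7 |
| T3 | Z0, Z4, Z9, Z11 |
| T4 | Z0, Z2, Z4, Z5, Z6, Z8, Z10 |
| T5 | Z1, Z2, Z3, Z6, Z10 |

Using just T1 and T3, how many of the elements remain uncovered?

Union of T1, T3 = {Z0, Z1, Z2, Z3, Z4, Z5, Z6, Z8, Z9, Z10, Z11}.
Not covered: Z7 — 1 element.

1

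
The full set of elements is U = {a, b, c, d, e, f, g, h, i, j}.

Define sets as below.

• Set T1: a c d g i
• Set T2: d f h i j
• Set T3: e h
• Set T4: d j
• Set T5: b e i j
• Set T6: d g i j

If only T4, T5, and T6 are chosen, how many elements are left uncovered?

4

Union of T4, T5, T6 = {b, d, e, g, i, j}.
Not covered: a, c, f, h — 4 elements.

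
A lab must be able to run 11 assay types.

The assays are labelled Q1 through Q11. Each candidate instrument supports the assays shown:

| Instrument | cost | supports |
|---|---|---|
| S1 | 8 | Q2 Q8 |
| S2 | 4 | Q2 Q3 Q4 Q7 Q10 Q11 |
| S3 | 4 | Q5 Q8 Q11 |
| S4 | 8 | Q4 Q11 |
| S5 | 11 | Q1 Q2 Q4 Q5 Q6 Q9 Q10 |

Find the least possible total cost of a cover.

S2, S3, S5 together cover every assay (S2 ∪ S3 ∪ S5 = {Q1, Q2, Q3, Q4, Q5, Q6, Q7, Q8, Q9, Q10, Q11}); total cost 4 + 4 + 11 = 19.
No covering selection has total cost below 19.

19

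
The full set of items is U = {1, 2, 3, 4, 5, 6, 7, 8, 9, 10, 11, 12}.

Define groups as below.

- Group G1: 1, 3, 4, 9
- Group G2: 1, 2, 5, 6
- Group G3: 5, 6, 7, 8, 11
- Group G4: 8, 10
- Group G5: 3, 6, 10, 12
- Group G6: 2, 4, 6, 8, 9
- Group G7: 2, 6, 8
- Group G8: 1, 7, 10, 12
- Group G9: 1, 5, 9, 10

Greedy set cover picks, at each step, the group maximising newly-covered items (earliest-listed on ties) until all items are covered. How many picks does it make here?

4

Greedy: pick G3 (covers 5 new) → pick G1 (covers 4 new) → pick G5 (covers 2 new) → pick G2 (covers 1 new). Total picks: 4.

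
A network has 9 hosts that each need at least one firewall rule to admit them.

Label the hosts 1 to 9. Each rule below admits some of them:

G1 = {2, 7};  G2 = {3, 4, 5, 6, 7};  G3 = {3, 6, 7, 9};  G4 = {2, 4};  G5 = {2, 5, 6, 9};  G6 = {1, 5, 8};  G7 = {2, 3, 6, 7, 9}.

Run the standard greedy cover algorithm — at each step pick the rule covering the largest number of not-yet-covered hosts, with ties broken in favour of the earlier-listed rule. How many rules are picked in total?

Greedy: pick G2 (covers 5 new) → pick G5 (covers 2 new) → pick G6 (covers 2 new). Total picks: 3.

3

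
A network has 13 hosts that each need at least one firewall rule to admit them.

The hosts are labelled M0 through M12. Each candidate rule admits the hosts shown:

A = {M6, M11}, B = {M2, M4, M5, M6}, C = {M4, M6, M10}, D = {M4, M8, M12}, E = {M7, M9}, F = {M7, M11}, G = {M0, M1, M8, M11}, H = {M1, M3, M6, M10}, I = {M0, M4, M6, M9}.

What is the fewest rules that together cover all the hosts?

5

B and D and E and G and H together: B ∪ D ∪ E ∪ G ∪ H = {M0, M1, M2, M3, M4, M5, M6, M7, M8, M9, M10, M11, M12} — every host is covered.
No 4 of the 9 rules cover everything (all 126 combinations miss at least one host), so 5 is optimal.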